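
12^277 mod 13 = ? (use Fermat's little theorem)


Fermat's little theorem: if p is prime and gcd(a,p)=1, then a^(p-1) ≡ 1 (mod p)
p = 13 is prime, gcd(12,13) = 1
Reduce exponent: 277 mod 12 = 1
So 12^277 ≡ 12^1 (mod 13)
12^1 mod 13 = 12

12^277 ≡ 12 (mod 13)


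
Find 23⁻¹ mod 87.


Use the extended Euclidean algorithm to write 1 = 23·s + 87·t; then s mod 87 is the inverse.
Euclidean algorithm:
  23 = 0·87 + 23
  87 = 3·23 + 18
  23 = 1·18 + 5
  18 = 3·5 + 3
  5 = 1·3 + 2
  3 = 1·2 + 1
  2 = 2·1 + 0
gcd(23,87) = 1
Back-substitution gives: 23·(-34) + 87·(9) = 1
So 23⁻¹ ≡ -34 ≡ 53 (mod 87)
Check: 23 × 53 = 1219 ≡ 1 (mod 87) ✓

23⁻¹ ≡ 53 (mod 87)


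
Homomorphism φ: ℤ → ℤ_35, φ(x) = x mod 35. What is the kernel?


Kernel = preimage of identity
ker(φ) = {x ∈ ℤ : x ≡ 0 (mod 35)} = 35ℤ = {0, ±35, ±70, ...}

ker(φ) = 35ℤ


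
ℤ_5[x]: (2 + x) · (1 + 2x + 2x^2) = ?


Expand and collect like terms; reduce coefficients mod 5:
x^0: 2·1 = 2 ≡ 2 (mod 5)
x^1: 2·2 + 1·1 = 5 ≡ 0 (mod 5)
x^2: 2·2 + 1·2 = 6 ≡ 1 (mod 5)
x^3: 1·2 = 2 ≡ 2 (mod 5)
Result: 2 + x^2 + 2x^3

f · g = 2 + x^2 + 2x^3


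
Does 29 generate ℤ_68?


g generates ℤ_n iff gcd(g, n) = 1
gcd(29, 68) = 1
Since gcd = 1, 29 is a generator.

Yes, 29 generates ℤ_68


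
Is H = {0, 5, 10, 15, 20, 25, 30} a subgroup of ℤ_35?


Subgroup test for H = {0, 5, 10, 15, 20, 25, 30} in (ℤ_35, +):
(1) 0 ∈ H? Yes
(2) Closure: for all a,b ∈ H, (a+b) mod 35 ∈ H? Yes
(3) Inverses: for all a ∈ H, -a mod 35 ∈ H? Yes

Yes, H is a subgroup of ℤ_35


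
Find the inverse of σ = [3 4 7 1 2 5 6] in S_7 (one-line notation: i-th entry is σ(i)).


To find σ⁻¹, swap domain and range:
σ(1) = 3 → σ⁻¹(3) = 1
σ(2) = 4 → σ⁻¹(4) = 2
σ(3) = 7 → σ⁻¹(7) = 3
σ(4) = 1 → σ⁻¹(1) = 4
σ(5) = 2 → σ⁻¹(2) = 5
σ(6) = 5 → σ⁻¹(5) = 6
σ(7) = 6 → σ⁻¹(6) = 7

σ⁻¹ = [4 5 1 2 6 7 3]


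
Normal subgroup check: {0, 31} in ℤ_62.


H = {0, 31} in ℤ_62
ℤ_62 is abelian; every subgroup of an abelian group is normal

Yes, normal subgroup


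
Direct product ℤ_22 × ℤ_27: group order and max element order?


|ℤ_22 × ℤ_27| = 22 × 27 = 594
Max element order = lcm(22,27) = 594
Cyclic? Yes (gcd=1)

|ℤ_22×ℤ_27| = 594, max element order = 594


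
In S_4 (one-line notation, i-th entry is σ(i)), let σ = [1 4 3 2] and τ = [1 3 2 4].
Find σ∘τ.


σ∘τ: apply τ first, then σ
1 →τ 1 →σ 1
2 →τ 3 →σ 3
3 →τ 2 →σ 4
4 →τ 4 →σ 2

σ∘τ = [1 3 4 2]


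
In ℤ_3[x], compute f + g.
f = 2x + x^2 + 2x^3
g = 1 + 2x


Add coefficients mod 3:
x^0: 0 + 1 = 1 (mod 3)
x^1: 2 + 2 = 1 (mod 3)
x^2: 1 + 0 = 1 (mod 3)
x^3: 2 + 0 = 2 (mod 3)
Result: 1 + x + x^2 + 2x^3

f + g = 1 + x + x^2 + 2x^3


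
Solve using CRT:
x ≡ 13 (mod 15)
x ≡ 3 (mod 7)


m₁ = 15, m₂ = 7, gcd = 1, so CRT applies. M = m₁·m₂ = 105
Let M₁ = M/m₁ = 7, M₂ = M/m₂ = 15
Find y₁ ≡ M₁⁻¹ (mod m₁): 7⁻¹ ≡ 13 (mod 15)
Find y₂ ≡ M₂⁻¹ (mod m₂): 15⁻¹ ≡ 1 (mod 7)
x = a₁·M₁·y₁ + a₂·M₂·y₂ = 13·7·13 + 3·15·1 = 1228
Reduce mod 105: x ≡ 73
Check: 73 mod 15 = 13 ✓, 73 mod 7 = 3 ✓

x ≡ 73 (mod 105)


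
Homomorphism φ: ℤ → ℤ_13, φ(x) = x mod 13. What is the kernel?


Kernel = preimage of identity
ker(φ) = {x ∈ ℤ : x ≡ 0 (mod 13)} = 13ℤ = {0, ±13, ±26, ...}

ker(φ) = 13ℤ


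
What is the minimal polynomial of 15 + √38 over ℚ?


Let α = 15 + √38. Then α - 15 = √38, so (α - 15)² = 38, giving α² - 30α + 187 = 0. Degree 2 and α ∉ ℚ, so this is the minimal polynomial.

Minimal polynomial: x² - 30x + 187


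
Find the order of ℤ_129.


ℤ_n has n elements.

|ℤ_129| = 129


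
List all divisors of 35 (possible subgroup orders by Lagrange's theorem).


Lagrange's theorem: |H| divides |G|
|G| = 35
Divisors of 35: 1, 5, 7, 35

Possible subgroup orders: {1, 5, 7, 35}


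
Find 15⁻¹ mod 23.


Use the extended Euclidean algorithm to write 1 = 15·s + 23·t; then s mod 23 is the inverse.
Euclidean algorithm:
  15 = 0·23 + 15
  23 = 1·15 + 8
  15 = 1·8 + 7
  8 = 1·7 + 1
  7 = 7·1 + 0
gcd(15,23) = 1
Back-substitution gives: 15·(-3) + 23·(2) = 1
So 15⁻¹ ≡ -3 ≡ 20 (mod 23)
Check: 15 × 20 = 300 ≡ 1 (mod 23) ✓

15⁻¹ ≡ 20 (mod 23)


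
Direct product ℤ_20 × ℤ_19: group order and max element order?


|ℤ_20 × ℤ_19| = 20 × 19 = 380
Max element order = lcm(20,19) = 380
Cyclic? Yes (gcd=1)

|ℤ_20×ℤ_19| = 380, max element order = 380


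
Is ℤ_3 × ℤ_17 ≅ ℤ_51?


Comparing ℤ_3 × ℤ_17 and ℤ_51:
gcd(3,17) = 1, so ℤ_3 × ℤ_17 ≅ ℤ_51 (CRT)

Yes, ℤ_3 × ℤ_17 ≅ ℤ_51


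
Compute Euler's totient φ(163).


Factor n: 163 = 163
φ(n) = n · ∏(1 - 1/p) over distinct primes p | n
φ(163) = 163 · (1 - 1/163) = 162

φ(163) = 162


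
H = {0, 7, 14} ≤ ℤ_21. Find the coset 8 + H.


8 + H = {8 + h (mod 21) : h ∈ H}
8+0=8, 8+7=15, 8+14=1
8 + H = {1, 8, 15} = 1 + H

8 + H = {1, 8, 15}


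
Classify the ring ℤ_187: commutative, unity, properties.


ℤ_187 is a commutative ring with unity 1; 187 = 11×17 is composite, so 11·17 ≡ 0 gives zero divisors (not an integral domain)
Commutative: Yes
Integral domain: No
Has unity: Yes

ℤ_187: Commutative=Yes, Unity=Yes


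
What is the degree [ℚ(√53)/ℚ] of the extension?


√53 has minimal polynomial x² - 53 (irreducible over ℚ since 53 is squarefree)

[ℚ(√53)/ℚ] = 2


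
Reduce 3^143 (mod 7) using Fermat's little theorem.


Fermat's little theorem: if p is prime and gcd(a,p)=1, then a^(p-1) ≡ 1 (mod p)
p = 7 is prime, gcd(3,7) = 1
Reduce exponent: 143 mod 6 = 5
So 3^143 ≡ 3^5 (mod 7)
3^5 mod 7 = 5

3^143 ≡ 5 (mod 7)


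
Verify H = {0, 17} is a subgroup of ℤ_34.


Subgroup test for H = {0, 17} in (ℤ_34, +):
(1) 0 ∈ H? Yes
(2) Closure: for all a,b ∈ H, (a+b) mod 34 ∈ H? Yes
(3) Inverses: for all a ∈ H, -a mod 34 ∈ H? Yes

Yes, H is a subgroup of ℤ_34


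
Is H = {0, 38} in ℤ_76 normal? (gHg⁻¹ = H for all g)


H = {0, 38} in ℤ_76
ℤ_76 is abelian; every subgroup of an abelian group is normal

Yes, normal subgroup


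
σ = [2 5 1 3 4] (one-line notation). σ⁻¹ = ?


To find σ⁻¹, swap domain and range:
σ(1) = 2 → σ⁻¹(2) = 1
σ(2) = 5 → σ⁻¹(5) = 2
σ(3) = 1 → σ⁻¹(1) = 3
σ(4) = 3 → σ⁻¹(3) = 4
σ(5) = 4 → σ⁻¹(4) = 5

σ⁻¹ = [3 1 4 5 2]


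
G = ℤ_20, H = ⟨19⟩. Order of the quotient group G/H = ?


|⟨19⟩| = n / gcd(19, 20) = 20 / 1 = 20
H is normal (ℤ_20 is abelian).
|G/H| = |G| / |H| = 20 / 20 = 1

|G/H| = 1


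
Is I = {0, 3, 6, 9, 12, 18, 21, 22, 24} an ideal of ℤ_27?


Check ideal conditions for I = {0, 3, 6, 9, 12, 18, 21, 22, 24} in ℤ_27:
(1) I is an additive subgroup? No
(2) For r ∈ ℤ_27 and a ∈ I: r·a ∈ I? No  [counterexample: r=2, a=21, r·a mod 27 = 15 ∉ I]

No, I is not an ideal of ℤ_27


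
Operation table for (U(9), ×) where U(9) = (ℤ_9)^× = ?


Elements: {1, 2, 4, 5, 7, 8}
Operation: multiplication mod 9
Entry (a, b) = (a × b) mod 9

Cayley table:
  | 1 | 2 | 4 | 5 | 7 | 8
1 | 1 | 2 | 4 | 5 | 7 | 8
2 | 2 | 4 | 8 | 1 | 5 | 7
4 | 4 | 8 | 7 | 2 | 1 | 5
5 | 5 | 1 | 2 | 7 | 8 | 4
7 | 7 | 5 | 1 | 8 | 4 | 2
8 | 8 | 7 | 5 | 4 | 2 | 1


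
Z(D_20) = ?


Z(G) = {g ∈ G | gx = xg for all x ∈ G}
For even n, Z(D_n) = {e, r^(n/2)}: the 180° rotation r^10 commutes with every reflection and rotation

Z(D_20) = {e, r^10}


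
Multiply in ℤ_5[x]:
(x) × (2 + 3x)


Expand and collect like terms; reduce coefficients mod 5:
x^0: 0·2 = 0 ≡ 0 (mod 5)
x^1: 0·3 + 1·2 = 2 ≡ 2 (mod 5)
x^2: 1·3 = 3 ≡ 3 (mod 5)
Result: 2x + 3x^2

f · g = 2x + 3x^2


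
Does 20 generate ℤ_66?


g generates ℤ_n iff gcd(g, n) = 1
gcd(20, 66) = 2
Since gcd = 2 ≠ 1, ⟨20⟩ has order 33 < 66, so 20 is not a generator.

No, 20 does not generate ℤ_66


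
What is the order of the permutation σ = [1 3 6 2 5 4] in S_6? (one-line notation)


Cycle decomposition: (2 3 6 4)
Cycle lengths: 4
Order = lcm(4) = 4

ord(σ) = 4


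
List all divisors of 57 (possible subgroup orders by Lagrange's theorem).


Lagrange's theorem: |H| divides |G|
|G| = 57
Divisors of 57: 1, 3, 19, 57

Possible subgroup orders: {1, 3, 19, 57}


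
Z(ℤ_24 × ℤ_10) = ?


Z(G) = {g ∈ G | gx = xg for all x ∈ G}
Direct product of abelian groups is abelian, so Z(G) = G

Z(ℤ_24 × ℤ_10) = ℤ_24 × ℤ_10


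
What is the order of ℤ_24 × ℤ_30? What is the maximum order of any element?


|ℤ_24 × ℤ_30| = 24 × 30 = 720
Max element order = lcm(24,30) = 120
Cyclic? No (gcd=6)

|ℤ_24×ℤ_30| = 720, max element order = 120


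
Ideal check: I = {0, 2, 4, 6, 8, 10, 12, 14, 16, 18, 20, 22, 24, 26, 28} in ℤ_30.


Check ideal conditions for I = {0, 2, 4, 6, 8, 10, 12, 14, 16, 18, 20, 22, 24, 26, 28} in ℤ_30:
(1) I is an additive subgroup? Yes
(2) For r ∈ ℤ_30 and a ∈ I: r·a ∈ I? Yes

Yes, I is an ideal of ℤ_30


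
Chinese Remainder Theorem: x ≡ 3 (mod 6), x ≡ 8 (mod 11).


m₁ = 6, m₂ = 11, gcd = 1, so CRT applies. M = m₁·m₂ = 66
Let M₁ = M/m₁ = 11, M₂ = M/m₂ = 6
Find y₁ ≡ M₁⁻¹ (mod m₁): 11⁻¹ ≡ 5 (mod 6)
Find y₂ ≡ M₂⁻¹ (mod m₂): 6⁻¹ ≡ 2 (mod 11)
x = a₁·M₁·y₁ + a₂·M₂·y₂ = 3·11·5 + 8·6·2 = 261
Reduce mod 66: x ≡ 63
Check: 63 mod 6 = 3 ✓, 63 mod 11 = 8 ✓

x ≡ 63 (mod 66)


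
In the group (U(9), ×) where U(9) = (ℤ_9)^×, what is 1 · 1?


Operation: multiplication mod 9
1 · 1 = (a × b) mod 9 with a = 1, b = 1

1 · 1 = 1


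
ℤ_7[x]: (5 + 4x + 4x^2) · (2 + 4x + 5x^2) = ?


Expand and collect like terms; reduce coefficients mod 7:
x^0: 5·2 = 10 ≡ 3 (mod 7)
x^1: 5·4 + 4·2 = 28 ≡ 0 (mod 7)
x^2: 5·5 + 4·4 + 4·2 = 49 ≡ 0 (mod 7)
x^3: 4·5 + 4·4 = 36 ≡ 1 (mod 7)
x^4: 4·5 = 20 ≡ 6 (mod 7)
Result: 3 + x^3 + 6x^4

f · g = 3 + x^3 + 6x^4


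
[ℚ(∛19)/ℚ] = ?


∛19 has minimal polynomial x³ - 19 (irreducible over ℚ since 19 is not a perfect cube)

[ℚ(∛19)/ℚ] = 3


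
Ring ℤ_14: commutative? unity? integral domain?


ℤ_14 is a commutative ring with unity 1; 14 = 2×7 is composite, so 2·7 ≡ 0 gives zero divisors (not an integral domain)
Commutative: Yes
Integral domain: No
Has unity: Yes

ℤ_14: Commutative=Yes, Unity=Yes


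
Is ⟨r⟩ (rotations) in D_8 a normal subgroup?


H = ⟨r⟩ (rotations) in D_8
The rotation subgroup ⟨r⟩ has index 2 in D_8, so it is normal

Yes, normal subgroup


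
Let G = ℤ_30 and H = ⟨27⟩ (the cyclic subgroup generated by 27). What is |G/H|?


|⟨27⟩| = n / gcd(27, 30) = 30 / 3 = 10
H is normal (ℤ_30 is abelian).
|G/H| = |G| / |H| = 30 / 10 = 3

|G/H| = 3


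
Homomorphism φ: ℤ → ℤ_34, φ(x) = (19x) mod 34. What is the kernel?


Kernel = preimage of identity
ker(φ) = {x ∈ ℤ : 19x ≡ 0 (mod 34)}. gcd(19,34) = 1, so 19x ≡ 0 (mod 34) ⟺ x ≡ 0 (mod 34/1 = 34). Hence ker(φ) = 34ℤ

ker(φ) = 34ℤ


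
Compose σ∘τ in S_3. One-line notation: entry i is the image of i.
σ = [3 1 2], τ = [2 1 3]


σ∘τ: apply τ first, then σ
1 →τ 2 →σ 1
2 →τ 1 →σ 3
3 →τ 3 →σ 2

σ∘τ = [1 3 2]


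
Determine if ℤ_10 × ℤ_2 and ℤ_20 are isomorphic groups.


Comparing ℤ_10 × ℤ_2 and ℤ_20:
gcd(10,2) = 2 ≠ 1. Max element order in ℤ_10×ℤ_2 is lcm(10,2) = 10 < 20, so it has no element of order 20

No, ℤ_10 × ℤ_2 ≇ ℤ_20


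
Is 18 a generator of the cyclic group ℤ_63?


g generates ℤ_n iff gcd(g, n) = 1
gcd(18, 63) = 9
Since gcd = 9 ≠ 1, ⟨18⟩ has order 7 < 63, so 18 is not a generator.

No, 18 does not generate ℤ_63


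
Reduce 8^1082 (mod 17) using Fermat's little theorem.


Fermat's little theorem: if p is prime and gcd(a,p)=1, then a^(p-1) ≡ 1 (mod p)
p = 17 is prime, gcd(8,17) = 1
Reduce exponent: 1082 mod 16 = 10
So 8^1082 ≡ 8^10 (mod 17)
8^10 mod 17 = 13

8^1082 ≡ 13 (mod 17)


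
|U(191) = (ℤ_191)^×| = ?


U(n) is the group of units mod n; |U(n)| = φ(n)
|U(191)| = φ(191) = 190

|U(191) = (ℤ_191)^×| = 190


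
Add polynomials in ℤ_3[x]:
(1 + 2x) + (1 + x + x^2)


Add coefficients mod 3:
x^0: 1 + 1 = 2 (mod 3)
x^1: 2 + 1 = 0 (mod 3)
x^2: 0 + 1 = 1 (mod 3)
Result: 2 + x^2

f + g = 2 + x^2


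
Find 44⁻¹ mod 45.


Use the extended Euclidean algorithm to write 1 = 44·s + 45·t; then s mod 45 is the inverse.
Euclidean algorithm:
  44 = 0·45 + 44
  45 = 1·44 + 1
  44 = 44·1 + 0
gcd(44,45) = 1
Back-substitution gives: 44·(-1) + 45·(1) = 1
So 44⁻¹ ≡ -1 ≡ 44 (mod 45)
Check: 44 × 44 = 1936 ≡ 1 (mod 45) ✓

44⁻¹ ≡ 44 (mod 45)


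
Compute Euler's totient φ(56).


Factor n: 56 = 2^3 × 7
φ(n) = n · ∏(1 - 1/p) over distinct primes p | n
φ(56) = 56 · (1 - 1/2) · (1 - 1/7) = 24

φ(56) = 24


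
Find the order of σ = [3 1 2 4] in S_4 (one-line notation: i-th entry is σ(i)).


Cycle decomposition: (1 3 2)
Cycle lengths: 3
Order = lcm(3) = 3

ord(σ) = 3


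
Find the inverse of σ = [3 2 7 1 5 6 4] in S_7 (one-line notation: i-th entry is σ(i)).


To find σ⁻¹, swap domain and range:
σ(1) = 3 → σ⁻¹(3) = 1
σ(2) = 2 → σ⁻¹(2) = 2
σ(3) = 7 → σ⁻¹(7) = 3
σ(4) = 1 → σ⁻¹(1) = 4
σ(5) = 5 → σ⁻¹(5) = 5
σ(6) = 6 → σ⁻¹(6) = 6
σ(7) = 4 → σ⁻¹(4) = 7

σ⁻¹ = [4 2 1 7 5 6 3]


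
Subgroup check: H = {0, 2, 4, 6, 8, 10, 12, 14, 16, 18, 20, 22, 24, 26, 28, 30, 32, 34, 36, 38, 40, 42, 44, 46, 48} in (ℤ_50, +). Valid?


Subgroup test for H = {0, 2, 4, 6, 8, 10, 12, 14, 16, 18, 20, 22, 24, 26, 28, 30, 32, 34, 36, 38, 40, 42, 44, 46, 48} in (ℤ_50, +):
(1) 0 ∈ H? Yes
(2) Closure: for all a,b ∈ H, (a+b) mod 50 ∈ H? Yes
(3) Inverses: for all a ∈ H, -a mod 50 ∈ H? Yes

Yes, H is a subgroup of ℤ_50


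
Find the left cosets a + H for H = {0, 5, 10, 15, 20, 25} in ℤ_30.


H = {0, 5, 10, 15, 20, 25}, |H| = 6
Number of cosets = |G|/|H| = 30/6 = 5
0 + H = {0, 5, 10, 15, 20, 25}
1 + H = {1, 6, 11, 16, 21, 26}
2 + H = {2, 7, 12, 17, 22, 27}
3 + H = {3, 8, 13, 18, 23, 28}
4 + H = {4, 9, 14, 19, 24, 29}

Cosets: 0+H={0,5,10,15,20,25}; 1+H={1,6,11,16,21,26}; 2+H={2,7,12,17,22,27}; 3+H={3,8,13,18,23,28}; 4+H={4,9,14,19,24,29}


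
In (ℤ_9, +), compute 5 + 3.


Operation: addition mod 9
5 + 3 = (a + b) mod 9 with a = 5, b = 3

5 + 3 = 8


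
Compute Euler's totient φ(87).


Factor n: 87 = 3 × 29
φ(n) = n · ∏(1 - 1/p) over distinct primes p | n
φ(87) = 87 · (1 - 1/3) · (1 - 1/29) = 56

φ(87) = 56


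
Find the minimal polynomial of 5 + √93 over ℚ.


Let α = 5 + √93. Then α - 5 = √93, so (α - 5)² = 93, giving α² - 10α - 68 = 0. Degree 2 and α ∉ ℚ, so this is the minimal polynomial.

Minimal polynomial: x² - 10x - 68


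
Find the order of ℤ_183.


ℤ_n has n elements.

|ℤ_183| = 183


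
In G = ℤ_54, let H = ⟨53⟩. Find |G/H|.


|⟨53⟩| = n / gcd(53, 54) = 54 / 1 = 54
H is normal (ℤ_54 is abelian).
|G/H| = |G| / |H| = 54 / 54 = 1

|G/H| = 1


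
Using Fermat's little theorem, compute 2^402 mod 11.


Fermat's little theorem: if p is prime and gcd(a,p)=1, then a^(p-1) ≡ 1 (mod p)
p = 11 is prime, gcd(2,11) = 1
Reduce exponent: 402 mod 10 = 2
So 2^402 ≡ 2^2 (mod 11)
2^2 mod 11 = 4

2^402 ≡ 4 (mod 11)


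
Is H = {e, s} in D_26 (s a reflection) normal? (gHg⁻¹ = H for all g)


H = {e, s} in D_26 (s a reflection)
r·s·r⁻¹ = sr⁻² ≠ s for n ≥ 3, so {e, s} is not closed under conjugation

No, not a normal subgroup


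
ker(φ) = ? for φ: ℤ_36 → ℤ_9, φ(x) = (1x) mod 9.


Kernel = preimage of identity
ker(φ) = {x ∈ ℤ_36 : 1x ≡ 0 (mod 9)}. Since 9 | 36, φ is well-defined. The kernel is the cyclic subgroup ⟨9⟩ of ℤ_36 (order 4), i.e. {0, 9, 18, 27}

ker(φ) = {0, 9, 18, 27}


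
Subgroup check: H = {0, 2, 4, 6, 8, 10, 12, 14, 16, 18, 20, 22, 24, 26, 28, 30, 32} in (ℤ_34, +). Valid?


Subgroup test for H = {0, 2, 4, 6, 8, 10, 12, 14, 16, 18, 20, 22, 24, 26, 28, 30, 32} in (ℤ_34, +):
(1) 0 ∈ H? Yes
(2) Closure: for all a,b ∈ H, (a+b) mod 34 ∈ H? Yes
(3) Inverses: for all a ∈ H, -a mod 34 ∈ H? Yes

Yes, H is a subgroup of ℤ_34


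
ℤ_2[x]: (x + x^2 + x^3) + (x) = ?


Add coefficients mod 2:
x^0: 0 + 0 = 0 (mod 2)
x^1: 1 + 1 = 0 (mod 2)
x^2: 1 + 0 = 1 (mod 2)
x^3: 1 + 0 = 1 (mod 2)
Result: x^2 + x^3

f + g = x^2 + x^3


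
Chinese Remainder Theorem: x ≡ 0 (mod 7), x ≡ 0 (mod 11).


m₁ = 7, m₂ = 11, gcd = 1, so CRT applies. M = m₁·m₂ = 77
Let M₁ = M/m₁ = 11, M₂ = M/m₂ = 7
Find y₁ ≡ M₁⁻¹ (mod m₁): 11⁻¹ ≡ 2 (mod 7)
Find y₂ ≡ M₂⁻¹ (mod m₂): 7⁻¹ ≡ 8 (mod 11)
x = a₁·M₁·y₁ + a₂·M₂·y₂ = 0·11·2 + 0·7·8 = 0
Reduce mod 77: x ≡ 0
Check: 0 mod 7 = 0 ✓, 0 mod 11 = 0 ✓

x ≡ 0 (mod 77)


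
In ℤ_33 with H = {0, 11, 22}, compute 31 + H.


31 + H = {31 + h (mod 33) : h ∈ H}
31+0=31, 31+11=9, 31+22=20
31 + H = {9, 20, 31} = 9 + H

31 + H = {9, 20, 31}


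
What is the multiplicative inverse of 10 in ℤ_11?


Use the extended Euclidean algorithm to write 1 = 10·s + 11·t; then s mod 11 is the inverse.
Euclidean algorithm:
  10 = 0·11 + 10
  11 = 1·10 + 1
  10 = 10·1 + 0
gcd(10,11) = 1
Back-substitution gives: 10·(-1) + 11·(1) = 1
So 10⁻¹ ≡ -1 ≡ 10 (mod 11)
Check: 10 × 10 = 100 ≡ 1 (mod 11) ✓

10⁻¹ ≡ 10 (mod 11)


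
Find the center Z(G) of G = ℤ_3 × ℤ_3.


Z(G) = {g ∈ G | gx = xg for all x ∈ G}
Direct product of abelian groups is abelian, so Z(G) = G

Z(ℤ_3 × ℤ_3) = ℤ_3 × ℤ_3


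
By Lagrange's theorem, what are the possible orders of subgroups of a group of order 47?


Lagrange's theorem: |H| divides |G|
|G| = 47
Divisors of 47: 1, 47

Possible subgroup orders: {1, 47}


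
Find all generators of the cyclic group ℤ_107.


g generates ℤ_n iff gcd(g,n) = 1
Prime factors of 107: 107
Generators are g ∈ {1,...,106} not divisible by any of these primes.
Generators: {1, 2, 3, 4, 5, 6, 7, 8, 9, 10, 11, 12, 13, 14, 15, 16, 17, 18, 19, 20, 21, 22, 23, 24, 25, 26, 27, 28, 29, 30, 31, 32, 33, 34, 35, 36, 37, 38, 39, 40, 41, 42, 43, 44, 45, 46, 47, 48, 49, 50, 51, 52, 53, 54, 55, 56, 57, 58, 59, 60, 61, 62, 63, 64, 65, 66, 67, 68, 69, 70, 71, 72, 73, 74, 75, 76, 77, 78, 79, 80, 81, 82, 83, 84, 85, 86, 87, 88, 89, 90, 91, 92, 93, 94, 95, 96, 97, 98, 99, 100, 101, 102, 103, 104, 105, 106}
Number of generators = φ(107) = 106

Generators of ℤ_107 = {1, 2, 3, 4, 5, 6, 7, 8, 9, 10, 11, 12, 13, 14, 15, 16, 17, 18, 19, 20, 21, 22, 23, 24, 25, 26, 27, 28, 29, 30, 31, 32, 33, 34, 35, 36, 37, 38, 39, 40, 41, 42, 43, 44, 45, 46, 47, 48, 49, 50, 51, 52, 53, 54, 55, 56, 57, 58, 59, 60, 61, 62, 63, 64, 65, 66, 67, 68, 69, 70, 71, 72, 73, 74, 75, 76, 77, 78, 79, 80, 81, 82, 83, 84, 85, 86, 87, 88, 89, 90, 91, 92, 93, 94, 95, 96, 97, 98, 99, 100, 101, 102, 103, 104, 105, 106}


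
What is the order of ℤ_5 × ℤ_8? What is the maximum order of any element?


|ℤ_5 × ℤ_8| = 5 × 8 = 40
Max element order = lcm(5,8) = 40
Cyclic? Yes (gcd=1)

|ℤ_5×ℤ_8| = 40, max element order = 40


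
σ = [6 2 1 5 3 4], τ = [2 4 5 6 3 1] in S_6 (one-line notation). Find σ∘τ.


σ∘τ: apply τ first, then σ
1 →τ 2 →σ 2
2 →τ 4 →σ 5
3 →τ 5 →σ 3
4 →τ 6 →σ 4
5 →τ 3 →σ 1
6 →τ 1 →σ 6

σ∘τ = [2 5 3 4 1 6]


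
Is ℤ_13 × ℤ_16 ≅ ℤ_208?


Comparing ℤ_13 × ℤ_16 and ℤ_208:
gcd(13,16) = 1, so ℤ_13 × ℤ_16 ≅ ℤ_208 (CRT)

Yes, ℤ_13 × ℤ_16 ≅ ℤ_208


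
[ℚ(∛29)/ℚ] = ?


∛29 has minimal polynomial x³ - 29 (irreducible over ℚ since 29 is not a perfect cube)

[ℚ(∛29)/ℚ] = 3


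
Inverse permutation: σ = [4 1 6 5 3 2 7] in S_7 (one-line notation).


To find σ⁻¹, swap domain and range:
σ(1) = 4 → σ⁻¹(4) = 1
σ(2) = 1 → σ⁻¹(1) = 2
σ(3) = 6 → σ⁻¹(6) = 3
σ(4) = 5 → σ⁻¹(5) = 4
σ(5) = 3 → σ⁻¹(3) = 5
σ(6) = 2 → σ⁻¹(2) = 6
σ(7) = 7 → σ⁻¹(7) = 7

σ⁻¹ = [2 6 5 1 4 3 7]


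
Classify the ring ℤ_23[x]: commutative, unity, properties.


ℤ_23 is a field (n prime), so ℤ_23[x] is a commutative integral domain with unity
Commutative: Yes
Integral domain: Yes
Has unity: Yes

ℤ_23[x]: Commutative=Yes, Unity=Yes


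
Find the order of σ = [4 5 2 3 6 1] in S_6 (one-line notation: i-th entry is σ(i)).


Cycle decomposition: (1 4 3 2 5 6)
Cycle lengths: 6
Order = lcm(6) = 6

ord(σ) = 6


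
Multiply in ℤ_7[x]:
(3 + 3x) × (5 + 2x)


Expand and collect like terms; reduce coefficients mod 7:
x^0: 3·5 = 15 ≡ 1 (mod 7)
x^1: 3·2 + 3·5 = 21 ≡ 0 (mod 7)
x^2: 3·2 = 6 ≡ 6 (mod 7)
Result: 1 + 6x^2

f · g = 1 + 6x^2


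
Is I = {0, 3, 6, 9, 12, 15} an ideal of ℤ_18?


Check ideal conditions for I = {0, 3, 6, 9, 12, 15} in ℤ_18:
(1) I is an additive subgroup? Yes
(2) For r ∈ ℤ_18 and a ∈ I: r·a ∈ I? Yes

Yes, I is an ideal of ℤ_18


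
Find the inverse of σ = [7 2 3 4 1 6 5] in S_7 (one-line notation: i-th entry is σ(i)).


To find σ⁻¹, swap domain and range:
σ(1) = 7 → σ⁻¹(7) = 1
σ(2) = 2 → σ⁻¹(2) = 2
σ(3) = 3 → σ⁻¹(3) = 3
σ(4) = 4 → σ⁻¹(4) = 4
σ(5) = 1 → σ⁻¹(1) = 5
σ(6) = 6 → σ⁻¹(6) = 6
σ(7) = 5 → σ⁻¹(5) = 7

σ⁻¹ = [5 2 3 4 7 6 1]


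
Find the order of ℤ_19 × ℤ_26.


|A × B| = |A| · |B|
|ℤ_19 × ℤ_26| = 19 × 26 = 494

|ℤ_19 × ℤ_26| = 494


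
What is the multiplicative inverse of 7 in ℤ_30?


Use the extended Euclidean algorithm to write 1 = 7·s + 30·t; then s mod 30 is the inverse.
Euclidean algorithm:
  7 = 0·30 + 7
  30 = 4·7 + 2
  7 = 3·2 + 1
  2 = 2·1 + 0
gcd(7,30) = 1
Back-substitution gives: 7·(13) + 30·(-3) = 1
So 7⁻¹ ≡ 13 ≡ 13 (mod 30)
Check: 7 × 13 = 91 ≡ 1 (mod 30) ✓

7⁻¹ ≡ 13 (mod 30)


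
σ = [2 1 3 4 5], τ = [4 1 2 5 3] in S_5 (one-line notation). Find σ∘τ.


σ∘τ: apply τ first, then σ
1 →τ 4 →σ 4
2 →τ 1 →σ 2
3 →τ 2 →σ 1
4 →τ 5 →σ 5
5 →τ 3 →σ 3

σ∘τ = [4 2 1 5 3]


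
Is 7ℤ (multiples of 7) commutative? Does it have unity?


7ℤ is a commutative ring under +,× but has no multiplicative identity (1 ∉ 7ℤ); it has no zero divisors, but without unity it is not an integral domain
Commutative: Yes
Integral domain: No
Has unity: No

7ℤ (multiples of 7): Commutative=Yes, Unity=No


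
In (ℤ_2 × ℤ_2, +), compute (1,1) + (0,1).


Operation: componentwise addition mod (2, 2)
(1,1) + (0,1) = ((a₁+b₁) mod 2, (a₂+b₂) mod 2) with a = (1,1), b = (0,1)

(1,1) + (0,1) = (1,0)


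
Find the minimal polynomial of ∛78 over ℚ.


∛78 satisfies x³ - 78 = 0, irreducible over ℚ (no rational root; 78 is not a perfect cube)

Minimal polynomial: x³ - 78


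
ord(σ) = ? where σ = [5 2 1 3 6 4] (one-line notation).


Cycle decomposition: (1 5 6 4 3)
Cycle lengths: 5
Order = lcm(5) = 5

ord(σ) = 5


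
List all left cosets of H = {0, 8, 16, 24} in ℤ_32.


H = {0, 8, 16, 24}, |H| = 4
Number of cosets = |G|/|H| = 32/4 = 8
0 + H = {0, 8, 16, 24}
1 + H = {1, 9, 17, 25}
2 + H = {2, 10, 18, 26}
3 + H = {3, 11, 19, 27}
4 + H = {4, 12, 20, 28}
5 + H = {5, 13, 21, 29}
6 + H = {6, 14, 22, 30}
7 + H = {7, 15, 23, 31}

Cosets: 0+H={0,8,16,24}; 1+H={1,9,17,25}; 2+H={2,10,18,26}; 3+H={3,11,19,27}; 4+H={4,12,20,28}; 5+H={5,13,21,29}; 6+H={6,14,22,30}; 7+H={7,15,23,31}


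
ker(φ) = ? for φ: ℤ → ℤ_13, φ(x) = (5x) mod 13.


Kernel = preimage of identity
ker(φ) = {x ∈ ℤ : 5x ≡ 0 (mod 13)}. gcd(5,13) = 1, so 5x ≡ 0 (mod 13) ⟺ x ≡ 0 (mod 13/1 = 13). Hence ker(φ) = 13ℤ

ker(φ) = 13ℤ


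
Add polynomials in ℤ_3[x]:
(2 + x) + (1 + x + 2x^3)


Add coefficients mod 3:
x^0: 2 + 1 = 0 (mod 3)
x^1: 1 + 1 = 2 (mod 3)
x^2: 0 + 0 = 0 (mod 3)
x^3: 0 + 2 = 2 (mod 3)
Result: 2x + 2x^3

f + g = 2x + 2x^3


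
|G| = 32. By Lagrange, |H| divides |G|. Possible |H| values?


Lagrange's theorem: |H| divides |G|
|G| = 32
Divisors of 32: 1, 2, 4, 8, 16, 32

Possible subgroup orders: {1, 2, 4, 8, 16, 32}


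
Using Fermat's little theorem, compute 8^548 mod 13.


Fermat's little theorem: if p is prime and gcd(a,p)=1, then a^(p-1) ≡ 1 (mod p)
p = 13 is prime, gcd(8,13) = 1
Reduce exponent: 548 mod 12 = 8
So 8^548 ≡ 8^8 (mod 13)
8^8 mod 13 = 1

8^548 ≡ 1 (mod 13)


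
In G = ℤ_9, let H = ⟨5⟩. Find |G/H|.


|⟨5⟩| = n / gcd(5, 9) = 9 / 1 = 9
H is normal (ℤ_9 is abelian).
|G/H| = |G| / |H| = 9 / 9 = 1

|G/H| = 1


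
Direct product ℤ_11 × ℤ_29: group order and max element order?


|ℤ_11 × ℤ_29| = 11 × 29 = 319
Max element order = lcm(11,29) = 319
Cyclic? Yes (gcd=1)

|ℤ_11×ℤ_29| = 319, max element order = 319


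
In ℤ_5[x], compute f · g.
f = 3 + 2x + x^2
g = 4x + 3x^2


Expand and collect like terms; reduce coefficients mod 5:
x^0: 3·0 = 0 ≡ 0 (mod 5)
x^1: 3·4 + 2·0 = 12 ≡ 2 (mod 5)
x^2: 3·3 + 2·4 + 1·0 = 17 ≡ 2 (mod 5)
x^3: 2·3 + 1·4 = 10 ≡ 0 (mod 5)
x^4: 1·3 = 3 ≡ 3 (mod 5)
Result: 2x + 2x^2 + 3x^4

f · g = 2x + 2x^2 + 3x^4


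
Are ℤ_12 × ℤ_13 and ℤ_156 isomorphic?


Comparing ℤ_12 × ℤ_13 and ℤ_156:
gcd(12,13) = 1, so ℤ_12 × ℤ_13 ≅ ℤ_156 (CRT)

Yes, ℤ_12 × ℤ_13 ≅ ℤ_156


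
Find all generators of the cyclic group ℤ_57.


g generates ℤ_n iff gcd(g,n) = 1
Prime factors of 57: 3, 19
Generators are g ∈ {1,...,56} not divisible by any of these primes.
Generators: {1, 2, 4, 5, 7, 8, 10, 11, 13, 14, 16, 17, 20, 22, 23, 25, 26, 28, 29, 31, 32, 34, 35, 37, 40, 41, 43, 44, 46, 47, 49, 50, 52, 53, 55, 56}
Number of generators = φ(57) = 36

Generators of ℤ_57 = {1, 2, 4, 5, 7, 8, 10, 11, 13, 14, 16, 17, 20, 22, 23, 25, 26, 28, 29, 31, 32, 34, 35, 37, 40, 41, 43, 44, 46, 47, 49, 50, 52, 53, 55, 56}


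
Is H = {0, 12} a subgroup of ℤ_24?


Subgroup test for H = {0, 12} in (ℤ_24, +):
(1) 0 ∈ H? Yes
(2) Closure: for all a,b ∈ H, (a+b) mod 24 ∈ H? Yes
(3) Inverses: for all a ∈ H, -a mod 24 ∈ H? Yes

Yes, H is a subgroup of ℤ_24


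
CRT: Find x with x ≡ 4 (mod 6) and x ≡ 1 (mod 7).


m₁ = 6, m₂ = 7, gcd = 1, so CRT applies. M = m₁·m₂ = 42
Let M₁ = M/m₁ = 7, M₂ = M/m₂ = 6
Find y₁ ≡ M₁⁻¹ (mod m₁): 7⁻¹ ≡ 1 (mod 6)
Find y₂ ≡ M₂⁻¹ (mod m₂): 6⁻¹ ≡ 6 (mod 7)
x = a₁·M₁·y₁ + a₂·M₂·y₂ = 4·7·1 + 1·6·6 = 64
Reduce mod 42: x ≡ 22
Check: 22 mod 6 = 4 ✓, 22 mod 7 = 1 ✓

x ≡ 22 (mod 42)


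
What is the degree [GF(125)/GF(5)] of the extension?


GF(125) = GF(5^3), so the extension degree is 3

[GF(125)/GF(5)] = 3


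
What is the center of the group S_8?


Z(G) = {g ∈ G | gx = xg for all x ∈ G}
S_n is non-abelian for n ≥ 3; Z(S_8) is trivial

Z(S_8) = {e}


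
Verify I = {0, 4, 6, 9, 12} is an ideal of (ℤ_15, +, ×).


Check ideal conditions for I = {0, 4, 6, 9, 12} in ℤ_15:
(1) I is an additive subgroup? No
(2) For r ∈ ℤ_15 and a ∈ I: r·a ∈ I? No  [counterexample: r=2, a=4, r·a mod 15 = 8 ∉ I]

No, I is not an ideal of ℤ_15


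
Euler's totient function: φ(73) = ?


Factor n: 73 = 73
φ(n) = n · ∏(1 - 1/p) over distinct primes p | n
φ(73) = 73 · (1 - 1/73) = 72

φ(73) = 72


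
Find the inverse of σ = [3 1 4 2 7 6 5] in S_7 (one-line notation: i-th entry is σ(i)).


To find σ⁻¹, swap domain and range:
σ(1) = 3 → σ⁻¹(3) = 1
σ(2) = 1 → σ⁻¹(1) = 2
σ(3) = 4 → σ⁻¹(4) = 3
σ(4) = 2 → σ⁻¹(2) = 4
σ(5) = 7 → σ⁻¹(7) = 5
σ(6) = 6 → σ⁻¹(6) = 6
σ(7) = 5 → σ⁻¹(5) = 7

σ⁻¹ = [2 4 1 3 7 6 5]


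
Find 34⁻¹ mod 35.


Use the extended Euclidean algorithm to write 1 = 34·s + 35·t; then s mod 35 is the inverse.
Euclidean algorithm:
  34 = 0·35 + 34
  35 = 1·34 + 1
  34 = 34·1 + 0
gcd(34,35) = 1
Back-substitution gives: 34·(-1) + 35·(1) = 1
So 34⁻¹ ≡ -1 ≡ 34 (mod 35)
Check: 34 × 34 = 1156 ≡ 1 (mod 35) ✓

34⁻¹ ≡ 34 (mod 35)


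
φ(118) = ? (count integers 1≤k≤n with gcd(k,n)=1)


Factor n: 118 = 2 × 59
φ(n) = n · ∏(1 - 1/p) over distinct primes p | n
φ(118) = 118 · (1 - 1/2) · (1 - 1/59) = 58

φ(118) = 58


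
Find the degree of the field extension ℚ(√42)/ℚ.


√42 has minimal polynomial x² - 42 (irreducible over ℚ since 42 is squarefree)

[ℚ(√42)/ℚ] = 2


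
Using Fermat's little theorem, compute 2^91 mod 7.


Fermat's little theorem: if p is prime and gcd(a,p)=1, then a^(p-1) ≡ 1 (mod p)
p = 7 is prime, gcd(2,7) = 1
Reduce exponent: 91 mod 6 = 1
So 2^91 ≡ 2^1 (mod 7)
2^1 mod 7 = 2

2^91 ≡ 2 (mod 7)


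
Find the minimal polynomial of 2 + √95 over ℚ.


Let α = 2 + √95. Then α - 2 = √95, so (α - 2)² = 95, giving α² - 4α - 91 = 0. Degree 2 and α ∉ ℚ, so this is the minimal polynomial.

Minimal polynomial: x² - 4x - 91


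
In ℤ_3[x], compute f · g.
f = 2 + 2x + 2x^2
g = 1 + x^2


Expand and collect like terms; reduce coefficients mod 3:
x^0: 2·1 = 2 ≡ 2 (mod 3)
x^1: 2·0 + 2·1 = 2 ≡ 2 (mod 3)
x^2: 2·1 + 2·0 + 2·1 = 4 ≡ 1 (mod 3)
x^3: 2·1 + 2·0 = 2 ≡ 2 (mod 3)
x^4: 2·1 = 2 ≡ 2 (mod 3)
Result: 2 + 2x + x^2 + 2x^3 + 2x^4

f · g = 2 + 2x + x^2 + 2x^3 + 2x^4


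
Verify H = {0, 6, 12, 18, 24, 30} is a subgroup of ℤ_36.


Subgroup test for H = {0, 6, 12, 18, 24, 30} in (ℤ_36, +):
(1) 0 ∈ H? Yes
(2) Closure: for all a,b ∈ H, (a+b) mod 36 ∈ H? Yes
(3) Inverses: for all a ∈ H, -a mod 36 ∈ H? Yes

Yes, H is a subgroup of ℤ_36


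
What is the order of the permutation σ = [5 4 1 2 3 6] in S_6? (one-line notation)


Cycle decomposition: (1 5 3) (2 4)
Cycle lengths: 3, 2
Order = lcm(3, 2) = 6

ord(σ) = 6


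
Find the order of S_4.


|S_n| = n! (number of permutations of n symbols)
|S_4| = 4! = 24

|S_4| = 24


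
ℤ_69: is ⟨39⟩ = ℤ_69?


g generates ℤ_n iff gcd(g, n) = 1
gcd(39, 69) = 3
Since gcd = 3 ≠ 1, ⟨39⟩ has order 23 < 69, so 39 is not a generator.

No, 39 does not generate ℤ_69


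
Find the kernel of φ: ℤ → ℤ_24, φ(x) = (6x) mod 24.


Kernel = preimage of identity
ker(φ) = {x ∈ ℤ : 6x ≡ 0 (mod 24)}. gcd(6,24) = 6, so 6x ≡ 0 (mod 24) ⟺ x ≡ 0 (mod 24/6 = 4). Hence ker(φ) = 4ℤ

ker(φ) = 4ℤ


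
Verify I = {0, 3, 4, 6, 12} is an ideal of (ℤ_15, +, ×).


Check ideal conditions for I = {0, 3, 4, 6, 12} in ℤ_15:
(1) I is an additive subgroup? No
(2) For r ∈ ℤ_15 and a ∈ I: r·a ∈ I? No  [counterexample: r=2, a=4, r·a mod 15 = 8 ∉ I]

No, I is not an ideal of ℤ_15


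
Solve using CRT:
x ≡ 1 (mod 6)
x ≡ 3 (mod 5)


m₁ = 6, m₂ = 5, gcd = 1, so CRT applies. M = m₁·m₂ = 30
Let M₁ = M/m₁ = 5, M₂ = M/m₂ = 6
Find y₁ ≡ M₁⁻¹ (mod m₁): 5⁻¹ ≡ 5 (mod 6)
Find y₂ ≡ M₂⁻¹ (mod m₂): 6⁻¹ ≡ 1 (mod 5)
x = a₁·M₁·y₁ + a₂·M₂·y₂ = 1·5·5 + 3·6·1 = 43
Reduce mod 30: x ≡ 13
Check: 13 mod 6 = 1 ✓, 13 mod 5 = 3 ✓

x ≡ 13 (mod 30)


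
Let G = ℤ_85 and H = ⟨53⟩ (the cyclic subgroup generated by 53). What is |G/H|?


|⟨53⟩| = n / gcd(53, 85) = 85 / 1 = 85
H is normal (ℤ_85 is abelian).
|G/H| = |G| / |H| = 85 / 85 = 1

|G/H| = 1


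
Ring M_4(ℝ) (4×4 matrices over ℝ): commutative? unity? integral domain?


Matrix multiplication is non-commutative for n ≥ 2; the identity matrix I is the unity; singular matrices give zero divisors, so not an integral domain
Commutative: No
Integral domain: No
Has unity: Yes

M_4(ℝ) (4×4 matrices over ℝ): Commutative=No, Unity=Yes


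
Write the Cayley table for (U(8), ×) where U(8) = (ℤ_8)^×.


Elements: {1, 3, 5, 7}
Operation: multiplication mod 8
Entry (a, b) = (a × b) mod 8

Cayley table:
  | 1 | 3 | 5 | 7
1 | 1 | 3 | 5 | 7
3 | 3 | 1 | 7 | 5
5 | 5 | 7 | 1 | 3
7 | 7 | 5 | 3 | 1


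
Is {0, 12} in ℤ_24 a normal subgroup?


H = {0, 12} in ℤ_24
ℤ_24 is abelian; every subgroup of an abelian group is normal

Yes, normal subgroup


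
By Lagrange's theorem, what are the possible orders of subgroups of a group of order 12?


Lagrange's theorem: |H| divides |G|
|G| = 12
Divisors of 12: 1, 2, 3, 4, 6, 12

Possible subgroup orders: {1, 2, 3, 4, 6, 12}


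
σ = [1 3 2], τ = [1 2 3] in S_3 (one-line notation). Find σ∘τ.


σ∘τ: apply τ first, then σ
1 →τ 1 →σ 1
2 →τ 2 →σ 3
3 →τ 3 →σ 2

σ∘τ = [1 3 2]


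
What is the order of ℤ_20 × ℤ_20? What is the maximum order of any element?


|ℤ_20 × ℤ_20| = 20 × 20 = 400
Max element order = lcm(20,20) = 20
Cyclic? No (gcd=20)

|ℤ_20×ℤ_20| = 400, max element order = 20


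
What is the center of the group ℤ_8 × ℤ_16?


Z(G) = {g ∈ G | gx = xg for all x ∈ G}
Direct product of abelian groups is abelian, so Z(G) = G

Z(ℤ_8 × ℤ_16) = ℤ_8 × ℤ_16


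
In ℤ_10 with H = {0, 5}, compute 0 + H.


0 + H = {0 + h (mod 10) : h ∈ H}
0+0=0, 0+5=5

0 + H = {0, 5}


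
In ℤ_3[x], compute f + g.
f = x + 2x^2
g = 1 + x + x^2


Add coefficients mod 3:
x^0: 0 + 1 = 1 (mod 3)
x^1: 1 + 1 = 2 (mod 3)
x^2: 2 + 1 = 0 (mod 3)
Result: 1 + 2x

f + g = 1 + 2x


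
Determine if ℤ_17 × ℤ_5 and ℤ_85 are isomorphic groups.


Comparing ℤ_17 × ℤ_5 and ℤ_85:
gcd(17,5) = 1, so ℤ_17 × ℤ_5 ≅ ℤ_85 (CRT)

Yes, ℤ_17 × ℤ_5 ≅ ℤ_85


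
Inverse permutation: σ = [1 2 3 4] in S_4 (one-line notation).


To find σ⁻¹, swap domain and range:
σ(1) = 1 → σ⁻¹(1) = 1
σ(2) = 2 → σ⁻¹(2) = 2
σ(3) = 3 → σ⁻¹(3) = 3
σ(4) = 4 → σ⁻¹(4) = 4

σ⁻¹ = [1 2 3 4]


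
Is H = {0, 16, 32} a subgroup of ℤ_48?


Subgroup test for H = {0, 16, 32} in (ℤ_48, +):
(1) 0 ∈ H? Yes
(2) Closure: for all a,b ∈ H, (a+b) mod 48 ∈ H? Yes
(3) Inverses: for all a ∈ H, -a mod 48 ∈ H? Yes

Yes, H is a subgroup of ℤ_48


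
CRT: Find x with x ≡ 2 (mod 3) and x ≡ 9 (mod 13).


m₁ = 3, m₂ = 13, gcd = 1, so CRT applies. M = m₁·m₂ = 39
Let M₁ = M/m₁ = 13, M₂ = M/m₂ = 3
Find y₁ ≡ M₁⁻¹ (mod m₁): 13⁻¹ ≡ 1 (mod 3)
Find y₂ ≡ M₂⁻¹ (mod m₂): 3⁻¹ ≡ 9 (mod 13)
x = a₁·M₁·y₁ + a₂·M₂·y₂ = 2·13·1 + 9·3·9 = 269
Reduce mod 39: x ≡ 35
Check: 35 mod 3 = 2 ✓, 35 mod 13 = 9 ✓

x ≡ 35 (mod 39)


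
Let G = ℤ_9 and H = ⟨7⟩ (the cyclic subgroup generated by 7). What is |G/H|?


|⟨7⟩| = n / gcd(7, 9) = 9 / 1 = 9
H is normal (ℤ_9 is abelian).
|G/H| = |G| / |H| = 9 / 9 = 1

|G/H| = 1


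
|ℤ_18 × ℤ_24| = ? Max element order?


|ℤ_18 × ℤ_24| = 18 × 24 = 432
Max element order = lcm(18,24) = 72
Cyclic? No (gcd=6)

|ℤ_18×ℤ_24| = 432, max element order = 72


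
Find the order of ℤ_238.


ℤ_n has n elements.

|ℤ_238| = 238


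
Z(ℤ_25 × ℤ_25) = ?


Z(G) = {g ∈ G | gx = xg for all x ∈ G}
Direct product of abelian groups is abelian, so Z(G) = G

Z(ℤ_25 × ℤ_25) = ℤ_25 × ℤ_25


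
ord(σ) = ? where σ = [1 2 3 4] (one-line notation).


Cycle decomposition: identity (all elements fixed)
Order = 1 (identity has order 1)

ord(σ) = 1


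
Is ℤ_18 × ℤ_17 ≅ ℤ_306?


Comparing ℤ_18 × ℤ_17 and ℤ_306:
gcd(18,17) = 1, so ℤ_18 × ℤ_17 ≅ ℤ_306 (CRT)

Yes, ℤ_18 × ℤ_17 ≅ ℤ_306


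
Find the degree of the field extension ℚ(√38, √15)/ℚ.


[ℚ(√38,√15):ℚ] = [ℚ(√38,√15):ℚ(√38)]·[ℚ(√38):ℚ] = 2·2 = 4

[ℚ(√38, √15)/ℚ] = 4


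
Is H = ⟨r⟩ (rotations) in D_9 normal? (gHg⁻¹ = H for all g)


H = ⟨r⟩ (rotations) in D_9
The rotation subgroup ⟨r⟩ has index 2 in D_9, so it is normal

Yes, normal subgroup


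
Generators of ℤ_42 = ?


g generates ℤ_n iff gcd(g,n) = 1
Prime factors of 42: 2, 3, 7
Generators are g ∈ {1,...,41} not divisible by any of these primes.
Generators: {1, 5, 11, 13, 17, 19, 23, 25, 29, 31, 37, 41}
Number of generators = φ(42) = 12

Generators of ℤ_42 = {1, 5, 11, 13, 17, 19, 23, 25, 29, 31, 37, 41}


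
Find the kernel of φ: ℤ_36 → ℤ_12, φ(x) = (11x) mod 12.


Kernel = preimage of identity
ker(φ) = {x ∈ ℤ_36 : 11x ≡ 0 (mod 12)}. Since 12 | 36, φ is well-defined. The kernel is the cyclic subgroup ⟨12⟩ of ℤ_36 (order 3), i.e. {0, 12, 24}

ker(φ) = {0, 12, 24}


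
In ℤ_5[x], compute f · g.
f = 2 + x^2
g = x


Expand and collect like terms; reduce coefficients mod 5:
x^0: 2·0 = 0 ≡ 0 (mod 5)
x^1: 2·1 + 0·0 = 2 ≡ 2 (mod 5)
x^2: 0·1 + 1·0 = 0 ≡ 0 (mod 5)
x^3: 1·1 = 1 ≡ 1 (mod 5)
Result: 2x + x^3

f · g = 2x + x^3


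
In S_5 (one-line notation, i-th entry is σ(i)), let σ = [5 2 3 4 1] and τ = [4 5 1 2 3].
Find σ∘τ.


σ∘τ: apply τ first, then σ
1 →τ 4 →σ 4
2 →τ 5 →σ 1
3 →τ 1 →σ 5
4 →τ 2 →σ 2
5 →τ 3 →σ 3

σ∘τ = [4 1 5 2 3]


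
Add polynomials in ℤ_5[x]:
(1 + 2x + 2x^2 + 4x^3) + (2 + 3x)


Add coefficients mod 5:
x^0: 1 + 2 = 3 (mod 5)
x^1: 2 + 3 = 0 (mod 5)
x^2: 2 + 0 = 2 (mod 5)
x^3: 4 + 0 = 4 (mod 5)
Result: 3 + 2x^2 + 4x^3

f + g = 3 + 2x^2 + 4x^3


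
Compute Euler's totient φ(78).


Factor n: 78 = 2 × 3 × 13
φ(n) = n · ∏(1 - 1/p) over distinct primes p | n
φ(78) = 78 · (1 - 1/2) · (1 - 1/3) · (1 - 1/13) = 24

φ(78) = 24


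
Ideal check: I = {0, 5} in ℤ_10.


Check ideal conditions for I = {0, 5} in ℤ_10:
(1) I is an additive subgroup? Yes
(2) For r ∈ ℤ_10 and a ∈ I: r·a ∈ I? Yes

Yes, I is an ideal of ℤ_10


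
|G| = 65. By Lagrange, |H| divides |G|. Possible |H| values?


Lagrange's theorem: |H| divides |G|
|G| = 65
Divisors of 65: 1, 5, 13, 65

Possible subgroup orders: {1, 5, 13, 65}


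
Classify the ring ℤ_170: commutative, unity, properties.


ℤ_170 is a commutative ring with unity 1; 170 = 2×85 is composite, so 2·85 ≡ 0 gives zero divisors (not an integral domain)
Commutative: Yes
Integral domain: No
Has unity: Yes

ℤ_170: Commutative=Yes, Unity=Yes


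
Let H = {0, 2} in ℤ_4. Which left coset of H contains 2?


2 + H = {2 + h (mod 4) : h ∈ H}
2+0=2, 2+2=0
2 + H = {0, 2} = 0 + H

2 + H = {0, 2}


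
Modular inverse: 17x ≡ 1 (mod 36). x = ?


Use the extended Euclidean algorithm to write 1 = 17·s + 36·t; then s mod 36 is the inverse.
Euclidean algorithm:
  17 = 0·36 + 17
  36 = 2·17 + 2
  17 = 8·2 + 1
  2 = 2·1 + 0
gcd(17,36) = 1
Back-substitution gives: 17·(17) + 36·(-8) = 1
So 17⁻¹ ≡ 17 ≡ 17 (mod 36)
Check: 17 × 17 = 289 ≡ 1 (mod 36) ✓

17⁻¹ ≡ 17 (mod 36)


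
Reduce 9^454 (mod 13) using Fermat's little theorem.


Fermat's little theorem: if p is prime and gcd(a,p)=1, then a^(p-1) ≡ 1 (mod p)
p = 13 is prime, gcd(9,13) = 1
Reduce exponent: 454 mod 12 = 10
So 9^454 ≡ 9^10 (mod 13)
9^10 mod 13 = 9

9^454 ≡ 9 (mod 13)


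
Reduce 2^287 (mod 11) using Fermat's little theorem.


Fermat's little theorem: if p is prime and gcd(a,p)=1, then a^(p-1) ≡ 1 (mod p)
p = 11 is prime, gcd(2,11) = 1
Reduce exponent: 287 mod 10 = 7
So 2^287 ≡ 2^7 (mod 11)
2^7 mod 11 = 7

2^287 ≡ 7 (mod 11)


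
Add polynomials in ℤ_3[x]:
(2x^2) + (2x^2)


Add coefficients mod 3:
x^0: 0 + 0 = 0 (mod 3)
x^1: 0 + 0 = 0 (mod 3)
x^2: 2 + 2 = 1 (mod 3)
Result: x^2

f + g = x^2


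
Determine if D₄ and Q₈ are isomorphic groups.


Comparing D₄ and Q₈:
D₄ has 5 elements of order 2; Q₈ has only 1

No, D₄ ≇ Q₈
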